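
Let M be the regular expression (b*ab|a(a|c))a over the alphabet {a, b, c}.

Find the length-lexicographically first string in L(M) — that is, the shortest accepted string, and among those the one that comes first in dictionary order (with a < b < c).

aaa

By inspection of the expression, no string of length less than 3 matches, and aaa is the lexicographically first match of length 3.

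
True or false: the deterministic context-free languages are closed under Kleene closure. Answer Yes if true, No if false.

L = {c aⁿbⁿ : n≥0} ∪ {cc aⁿb²ⁿ : n≥0} is a DCFL (the number of leading c's fixes which ratio the DPDA checks), but L* is not. Every word of L starts with c, so in a factorisation of the string cc aⁱbʲ (i≥1) into words of L each factor begins at one of the two c's: either the whole string is a single word of L (forcing j = 2i), or it splits as c · (c aⁱbʲ) with c ∈ L (take n = 0) and c aⁱbʲ ∈ L (forcing j = i). Thus L* ∩ cca⁺b* = {cc aⁿbⁿ : n≥1} ∪ {cc aⁿb²ⁿ : n≥1}. A DPDA for L* would give one for this intersection with a regular set, and, started from its configuration after reading cc, one for {aⁿbⁿ : n≥1} ∪ {aⁿb²ⁿ : n≥1}, which no deterministic PDA accepts (a DPDA for it would have a single run on aⁿb²ⁿ, accepting after the prefix aⁿbⁿ and accepting again after n more b's; an ordinary PDA that simulates it on a's and b's and, at any moment when it is accepting, may switch to reading only a fresh letter d while feeding each d to the simulation as a b, would accept aⁱbʲdᵏ (k≥1) exactly when both aⁱbʲ and aⁱbʲ⁺ᵏ are in the language, i.e. its language intersected with the regular set a*b*d⁺ would be exactly {aⁿbⁿdⁿ : n≥1} — impossible, since context-free languages are closed under intersection with regular sets and {aⁿbⁿdⁿ} is not context-free). So L* is not a DCFL.

No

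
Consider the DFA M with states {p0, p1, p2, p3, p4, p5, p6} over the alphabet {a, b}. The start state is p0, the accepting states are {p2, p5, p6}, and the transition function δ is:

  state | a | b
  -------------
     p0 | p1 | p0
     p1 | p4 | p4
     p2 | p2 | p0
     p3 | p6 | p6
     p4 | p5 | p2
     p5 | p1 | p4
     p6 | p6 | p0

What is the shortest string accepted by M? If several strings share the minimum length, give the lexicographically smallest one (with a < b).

aaa

A breadth-first search from p0 reaches an accepting state first via the path p0 → p1 → p4 → p5 on input aaa.
No string of length < 3 is accepted (BFS exhausts all shorter strings without reaching an accepting state), and aaa is the lexicographically least accepting string of length 3.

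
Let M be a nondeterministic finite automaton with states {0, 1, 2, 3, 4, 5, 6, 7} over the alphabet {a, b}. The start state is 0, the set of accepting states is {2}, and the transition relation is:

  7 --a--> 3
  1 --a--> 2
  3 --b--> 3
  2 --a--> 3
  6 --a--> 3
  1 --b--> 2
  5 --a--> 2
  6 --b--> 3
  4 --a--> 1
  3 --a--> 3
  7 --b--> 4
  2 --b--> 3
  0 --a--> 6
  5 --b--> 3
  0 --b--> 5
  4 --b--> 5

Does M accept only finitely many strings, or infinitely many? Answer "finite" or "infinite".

finite

The useful states (reachable from 0 and able to reach an accepting state) are {0, 2, 5}.
Restricted to these states the transition graph has no cycle, so every accepting path has bounded length and L is finite.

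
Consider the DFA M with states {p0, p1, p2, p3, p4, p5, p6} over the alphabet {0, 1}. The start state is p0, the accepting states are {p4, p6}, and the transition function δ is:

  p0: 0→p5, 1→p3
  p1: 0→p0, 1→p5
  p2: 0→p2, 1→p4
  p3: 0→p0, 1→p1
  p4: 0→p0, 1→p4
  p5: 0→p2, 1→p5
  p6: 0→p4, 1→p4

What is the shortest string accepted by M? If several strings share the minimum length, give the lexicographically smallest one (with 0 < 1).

A breadth-first search from p0 reaches an accepting state first via the path p0 → p5 → p2 → p4 on input 001.
No string of length < 3 is accepted (BFS exhausts all shorter strings without reaching an accepting state), and 001 is the lexicographically least accepting string of length 3.

001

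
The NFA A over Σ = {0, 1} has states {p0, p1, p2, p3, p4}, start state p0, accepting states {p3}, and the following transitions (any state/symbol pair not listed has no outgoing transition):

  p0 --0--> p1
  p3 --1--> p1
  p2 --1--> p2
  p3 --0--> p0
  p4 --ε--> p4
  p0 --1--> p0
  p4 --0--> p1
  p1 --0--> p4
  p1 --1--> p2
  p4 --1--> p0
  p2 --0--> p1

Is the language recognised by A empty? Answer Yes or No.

The states reachable from the start state are {p0, p1, p2, p4}.
None of the accepting states {p3} is reachable, so no string is accepted and L(A) = ∅.

Yes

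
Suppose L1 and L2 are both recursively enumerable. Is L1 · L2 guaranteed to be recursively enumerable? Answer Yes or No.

Yes

Dovetail over all split points of the input and all step bounds t = 1, 2, …, simulating the recogniser for L₁ on the prefix and the recogniser for L₂ on the suffix for t steps; accept if for some split both accept.
So the recursively enumerable languages are closed under concatenation.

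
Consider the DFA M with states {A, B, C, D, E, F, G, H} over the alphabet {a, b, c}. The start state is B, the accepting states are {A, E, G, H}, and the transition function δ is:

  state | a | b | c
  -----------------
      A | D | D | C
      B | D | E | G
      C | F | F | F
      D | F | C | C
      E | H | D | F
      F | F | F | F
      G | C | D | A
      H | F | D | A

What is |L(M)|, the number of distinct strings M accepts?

The useful subgraph on states {A, B, E, G, H} is acyclic, so L(M) is finite; the longest accepting path visits 4 useful states, giving maximum string length 3.
Counting accepting paths from B by length: 2 of length 1, 2 of length 2, 1 of length 3. Total 5.

5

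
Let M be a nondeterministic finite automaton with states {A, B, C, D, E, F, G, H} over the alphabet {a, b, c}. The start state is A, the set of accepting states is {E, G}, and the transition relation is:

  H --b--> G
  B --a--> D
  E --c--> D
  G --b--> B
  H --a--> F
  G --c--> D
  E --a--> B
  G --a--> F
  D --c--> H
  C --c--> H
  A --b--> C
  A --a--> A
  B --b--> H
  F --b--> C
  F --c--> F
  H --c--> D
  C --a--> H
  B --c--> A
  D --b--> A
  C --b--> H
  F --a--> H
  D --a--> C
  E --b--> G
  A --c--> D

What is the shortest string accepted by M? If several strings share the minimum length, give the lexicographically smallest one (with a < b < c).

bab

A breadth-first search from A reaches an accepting state first via the path A → C → H → G on input bab.
No string of length < 3 is accepted (BFS exhausts all shorter strings without reaching an accepting state), and bab is the lexicographically least accepting string of length 3.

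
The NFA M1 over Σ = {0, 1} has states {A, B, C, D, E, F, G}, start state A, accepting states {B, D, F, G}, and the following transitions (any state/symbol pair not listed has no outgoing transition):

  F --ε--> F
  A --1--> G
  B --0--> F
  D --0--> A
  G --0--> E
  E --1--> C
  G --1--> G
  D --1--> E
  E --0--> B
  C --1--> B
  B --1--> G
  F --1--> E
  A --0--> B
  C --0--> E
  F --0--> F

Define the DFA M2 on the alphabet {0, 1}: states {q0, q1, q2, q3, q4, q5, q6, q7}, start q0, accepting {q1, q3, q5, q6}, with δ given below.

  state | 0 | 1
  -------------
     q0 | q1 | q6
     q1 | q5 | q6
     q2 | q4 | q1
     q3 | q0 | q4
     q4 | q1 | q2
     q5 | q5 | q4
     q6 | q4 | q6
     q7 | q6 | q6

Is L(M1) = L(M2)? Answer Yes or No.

Yes

Exploring the product automaton M1 × M2 from the start pair (A, q0), following both machines on each input symbol, reaches 6 state pairs: (A, q0), (B, q1), (G, q6), (F, q5), (E, q4), (C, q2).
M1 accepts in {B, D, F, G} and M2 accepts in {q1, q3, q5, q6}. In every reachable pair the two components are either both accepting — (B, q1), (G, q6), (F, q5) — or both non-accepting, so no string is accepted by exactly one of the machines: L(M1) \ L(M2) and L(M2) \ L(M1) are both empty.
Hence every string is accepted by M1 iff it is accepted by M2, and the two languages coincide.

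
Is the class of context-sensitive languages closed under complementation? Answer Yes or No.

The context-sensitive languages are exactly NSPACE(n), and by the Immerman–Szelepcsényi theorem nondeterministic space classes (from log n up) are closed under complement.
So the context-sensitive languages are closed under complement.

Yes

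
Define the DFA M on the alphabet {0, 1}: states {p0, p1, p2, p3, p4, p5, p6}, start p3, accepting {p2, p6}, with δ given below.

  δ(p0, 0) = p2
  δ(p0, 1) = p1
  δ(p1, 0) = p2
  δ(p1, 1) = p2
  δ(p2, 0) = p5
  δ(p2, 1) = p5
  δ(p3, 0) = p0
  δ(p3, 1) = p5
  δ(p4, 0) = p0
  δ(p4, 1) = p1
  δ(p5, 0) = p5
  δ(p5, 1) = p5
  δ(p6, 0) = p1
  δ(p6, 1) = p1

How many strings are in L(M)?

The useful subgraph on states {p0, p1, p2, p3} is acyclic, so L(M) is finite; the longest accepting path visits 4 useful states, giving maximum string length 3.
Counting accepting paths from p3 by length: 1 of length 2, 2 of length 3. Total 3.

3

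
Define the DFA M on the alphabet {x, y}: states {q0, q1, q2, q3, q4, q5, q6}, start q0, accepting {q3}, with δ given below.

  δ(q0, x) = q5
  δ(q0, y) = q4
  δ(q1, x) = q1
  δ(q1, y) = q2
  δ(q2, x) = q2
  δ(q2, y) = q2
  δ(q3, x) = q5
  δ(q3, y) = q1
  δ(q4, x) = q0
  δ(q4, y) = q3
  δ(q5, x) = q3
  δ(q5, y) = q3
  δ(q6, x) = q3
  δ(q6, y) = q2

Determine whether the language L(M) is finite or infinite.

State q0 is reachable from the start and can reach an accepting state, and it lies on the cycle q0 → q4 → q0.
Traversing that cycle any number of times yields accepted strings of unbounded length, so the language is infinite.

infinite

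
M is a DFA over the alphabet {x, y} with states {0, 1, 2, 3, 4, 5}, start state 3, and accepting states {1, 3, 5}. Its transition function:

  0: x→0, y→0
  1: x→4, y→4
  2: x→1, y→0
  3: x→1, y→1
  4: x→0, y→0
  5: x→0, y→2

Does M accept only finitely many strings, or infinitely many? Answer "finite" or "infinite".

finite

The useful states (reachable from 3 and able to reach an accepting state) are {1, 3}.
Restricted to these states the transition graph has no cycle, so every accepting path has bounded length and L is finite.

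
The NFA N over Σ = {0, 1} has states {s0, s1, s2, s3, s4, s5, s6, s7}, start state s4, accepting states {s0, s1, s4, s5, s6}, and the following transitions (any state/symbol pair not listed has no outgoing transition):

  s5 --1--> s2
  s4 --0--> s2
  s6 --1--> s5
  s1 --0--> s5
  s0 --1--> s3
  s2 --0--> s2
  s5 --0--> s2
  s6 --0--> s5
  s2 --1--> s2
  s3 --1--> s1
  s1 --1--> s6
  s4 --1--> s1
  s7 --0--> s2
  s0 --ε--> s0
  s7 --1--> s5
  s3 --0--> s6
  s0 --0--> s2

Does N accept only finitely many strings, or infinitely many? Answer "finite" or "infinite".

finite

The useful states (reachable from s4 and able to reach an accepting state) are {s1, s4, s5, s6}.
Restricted to these states the transition graph has no cycle, so every accepting path has bounded length and L is finite.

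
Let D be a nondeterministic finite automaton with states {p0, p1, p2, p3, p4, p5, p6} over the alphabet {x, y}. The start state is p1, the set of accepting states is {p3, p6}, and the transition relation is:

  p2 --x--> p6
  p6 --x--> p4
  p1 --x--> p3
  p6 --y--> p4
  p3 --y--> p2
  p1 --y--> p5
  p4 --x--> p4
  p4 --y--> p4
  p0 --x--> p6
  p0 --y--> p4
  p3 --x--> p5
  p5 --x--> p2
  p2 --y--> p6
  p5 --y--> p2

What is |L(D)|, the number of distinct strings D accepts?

11

The useful subgraph on states {p1, p2, p3, p5, p6} is acyclic, so L(D) is finite; the longest accepting path visits 5 useful states, giving maximum string length 4.
Counting accepting paths from p1 by length: 1 of length 1, 6 of length 3, 4 of length 4. Total 11.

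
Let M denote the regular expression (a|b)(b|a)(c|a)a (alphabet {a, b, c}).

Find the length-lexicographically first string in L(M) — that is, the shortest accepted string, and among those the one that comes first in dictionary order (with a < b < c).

By inspection of the expression, no string of length less than 4 matches, and aaaa is the lexicographically first match of length 4.

aaaa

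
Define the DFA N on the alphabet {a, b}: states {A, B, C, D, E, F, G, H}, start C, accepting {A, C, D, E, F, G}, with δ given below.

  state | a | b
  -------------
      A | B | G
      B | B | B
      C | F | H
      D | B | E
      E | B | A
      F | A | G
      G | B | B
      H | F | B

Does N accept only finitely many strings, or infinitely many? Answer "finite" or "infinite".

finite

The useful states (reachable from C and able to reach an accepting state) are {A, C, F, G, H}.
Restricted to these states the transition graph has no cycle, so every accepting path has bounded length and L is finite.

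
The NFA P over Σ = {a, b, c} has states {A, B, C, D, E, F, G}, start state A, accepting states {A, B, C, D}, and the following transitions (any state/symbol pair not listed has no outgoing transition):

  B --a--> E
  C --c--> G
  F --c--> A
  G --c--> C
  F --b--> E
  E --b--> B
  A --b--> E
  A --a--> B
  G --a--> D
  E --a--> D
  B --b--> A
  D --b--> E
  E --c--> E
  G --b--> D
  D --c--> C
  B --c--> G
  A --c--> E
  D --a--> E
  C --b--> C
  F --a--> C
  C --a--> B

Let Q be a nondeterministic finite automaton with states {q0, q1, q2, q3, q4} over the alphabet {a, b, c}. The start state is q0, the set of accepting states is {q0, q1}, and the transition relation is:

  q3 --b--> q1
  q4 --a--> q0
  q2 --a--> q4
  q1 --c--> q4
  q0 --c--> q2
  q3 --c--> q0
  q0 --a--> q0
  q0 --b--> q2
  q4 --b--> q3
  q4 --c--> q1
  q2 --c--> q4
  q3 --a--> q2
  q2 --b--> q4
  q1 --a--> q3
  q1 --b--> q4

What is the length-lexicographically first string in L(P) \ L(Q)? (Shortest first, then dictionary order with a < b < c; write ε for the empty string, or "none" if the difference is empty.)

The string ab is accepted by P but not by Q.
No shorter string lies in the difference, and ab is the lexicographically first length-2 string in L(P) \ L(Q).

ab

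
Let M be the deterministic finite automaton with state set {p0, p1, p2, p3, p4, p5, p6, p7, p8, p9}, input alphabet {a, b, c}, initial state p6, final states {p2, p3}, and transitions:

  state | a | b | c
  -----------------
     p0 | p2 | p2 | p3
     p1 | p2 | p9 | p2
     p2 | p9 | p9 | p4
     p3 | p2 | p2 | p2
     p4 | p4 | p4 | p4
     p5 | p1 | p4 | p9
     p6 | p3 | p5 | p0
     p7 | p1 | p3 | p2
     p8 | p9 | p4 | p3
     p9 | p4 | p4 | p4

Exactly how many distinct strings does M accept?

The useful subgraph on states {p0, p1, p2, p3, p5, p6} is acyclic, so L(M) is finite; the longest accepting path visits 4 useful states, giving maximum string length 3.
Counting accepting paths from p6 by length: 1 of length 1, 6 of length 2, 5 of length 3. Total 12.

12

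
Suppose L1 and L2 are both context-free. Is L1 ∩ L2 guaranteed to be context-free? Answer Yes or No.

{aⁿbⁿcᵐ : m,n≥0} and {aᵐbⁿcⁿ : m,n≥0} are both context-free, but their intersection {aⁿbⁿcⁿ : n≥0} is not (pumping lemma).

No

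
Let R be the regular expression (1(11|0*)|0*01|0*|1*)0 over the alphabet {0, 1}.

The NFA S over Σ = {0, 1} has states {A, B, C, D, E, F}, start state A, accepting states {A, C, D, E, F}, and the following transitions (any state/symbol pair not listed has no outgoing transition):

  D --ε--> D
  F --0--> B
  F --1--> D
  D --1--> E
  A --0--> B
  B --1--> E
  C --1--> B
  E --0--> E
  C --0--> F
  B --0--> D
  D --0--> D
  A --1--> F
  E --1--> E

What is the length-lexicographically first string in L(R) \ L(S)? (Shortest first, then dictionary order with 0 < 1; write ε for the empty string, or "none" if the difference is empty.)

0

The string 0 is accepted by R but not by S.
No shorter string lies in the difference, and 0 is the lexicographically first length-1 string in L(R) \ L(S).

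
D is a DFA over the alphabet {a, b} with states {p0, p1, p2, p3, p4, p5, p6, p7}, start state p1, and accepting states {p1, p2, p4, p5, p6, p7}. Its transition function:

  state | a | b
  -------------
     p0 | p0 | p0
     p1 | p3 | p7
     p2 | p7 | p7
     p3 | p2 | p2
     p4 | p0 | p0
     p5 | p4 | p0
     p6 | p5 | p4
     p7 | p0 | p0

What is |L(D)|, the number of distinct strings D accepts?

8

The useful subgraph on states {p1, p2, p3, p7} is acyclic, so L(D) is finite; the longest accepting path visits 4 useful states, giving maximum string length 3.
Counting accepting paths from p1 by length: 1 of length 0, 1 of length 1, 2 of length 2, 4 of length 3. Total 8.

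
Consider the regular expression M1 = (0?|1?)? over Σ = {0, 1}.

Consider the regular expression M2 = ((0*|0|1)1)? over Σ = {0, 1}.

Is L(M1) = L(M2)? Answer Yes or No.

The string 0 is accepted by M1 but rejected by M2.
So L(M1) ≠ L(M2).

No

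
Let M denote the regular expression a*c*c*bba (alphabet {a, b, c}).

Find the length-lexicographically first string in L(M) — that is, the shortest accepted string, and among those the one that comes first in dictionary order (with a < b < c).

By inspection of the expression, no string of length less than 3 matches, and bba is the lexicographically first match of length 3.

bba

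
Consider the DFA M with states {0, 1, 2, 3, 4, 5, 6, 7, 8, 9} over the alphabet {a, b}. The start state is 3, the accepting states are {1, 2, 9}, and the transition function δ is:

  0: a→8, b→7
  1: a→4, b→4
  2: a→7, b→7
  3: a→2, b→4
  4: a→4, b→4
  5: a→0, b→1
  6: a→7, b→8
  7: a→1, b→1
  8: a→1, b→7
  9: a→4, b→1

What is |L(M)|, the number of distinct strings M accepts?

The useful subgraph on states {1, 2, 3, 7} is acyclic, so L(M) is finite; the longest accepting path visits 4 useful states, giving maximum string length 3.
Counting accepting paths from 3 by length: 1 of length 1, 4 of length 3. Total 5.

5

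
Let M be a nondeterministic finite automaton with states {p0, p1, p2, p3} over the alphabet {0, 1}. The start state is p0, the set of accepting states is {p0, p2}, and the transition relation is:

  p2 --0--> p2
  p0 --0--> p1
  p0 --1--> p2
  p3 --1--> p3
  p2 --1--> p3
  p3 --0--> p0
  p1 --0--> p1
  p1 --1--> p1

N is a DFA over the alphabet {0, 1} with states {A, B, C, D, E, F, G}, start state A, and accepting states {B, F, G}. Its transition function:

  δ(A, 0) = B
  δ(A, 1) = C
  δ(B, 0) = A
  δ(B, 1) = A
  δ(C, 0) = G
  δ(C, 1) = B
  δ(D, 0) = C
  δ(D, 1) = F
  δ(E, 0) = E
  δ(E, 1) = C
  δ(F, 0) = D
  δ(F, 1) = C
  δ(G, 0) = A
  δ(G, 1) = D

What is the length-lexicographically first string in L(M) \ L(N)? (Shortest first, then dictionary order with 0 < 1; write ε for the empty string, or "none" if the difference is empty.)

The empty string ε is accepted by M but not by N.
Since ε is the unique shortest string, it is the required witness.

ε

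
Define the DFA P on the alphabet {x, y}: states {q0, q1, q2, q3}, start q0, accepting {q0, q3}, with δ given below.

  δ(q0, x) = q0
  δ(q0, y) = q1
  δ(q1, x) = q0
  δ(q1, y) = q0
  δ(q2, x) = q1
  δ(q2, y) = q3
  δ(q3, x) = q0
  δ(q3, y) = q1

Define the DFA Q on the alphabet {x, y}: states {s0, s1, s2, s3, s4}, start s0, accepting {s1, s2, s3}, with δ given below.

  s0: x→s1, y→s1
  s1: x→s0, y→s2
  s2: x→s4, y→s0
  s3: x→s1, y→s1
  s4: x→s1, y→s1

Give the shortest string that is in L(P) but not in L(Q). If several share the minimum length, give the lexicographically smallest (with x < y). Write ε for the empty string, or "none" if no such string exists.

The empty string ε is accepted by P but not by Q.
Since ε is the unique shortest string, it is the required witness.

ε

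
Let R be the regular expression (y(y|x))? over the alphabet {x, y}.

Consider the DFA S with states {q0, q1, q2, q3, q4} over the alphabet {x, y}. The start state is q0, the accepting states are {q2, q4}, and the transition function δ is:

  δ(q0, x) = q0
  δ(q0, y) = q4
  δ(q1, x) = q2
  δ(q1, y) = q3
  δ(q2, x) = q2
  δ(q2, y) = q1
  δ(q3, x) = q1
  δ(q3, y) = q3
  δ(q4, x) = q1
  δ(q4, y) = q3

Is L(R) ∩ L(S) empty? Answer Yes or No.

Yes

Converting the expression R to a DFA (subset construction, then merging equivalent states) gives the minimal DFA with states {r0, r1, r2, r3}, start state r0, accepting states {r0, r3} and transitions r0: x→r1, y→r2; r1: x→r1, y→r1; r2: x→r3, y→r3; r3: x→r1, y→r1.
Exploring the product automaton R × S from the start pair (r0, q0), following both machines on each input symbol, reaches 9 state pairs: (r0, q0), (r1, q0), (r2, q4), (r1, q4), (r3, q1), (r3, q3), (r1, q1), (r1, q3), (r1, q2).
R accepts in {r0, r3} and S accepts in {q2, q4}; no reachable pair has both components accepting, so no string drives both machines to acceptance simultaneously and L(R) ∩ L(S) = ∅.
So no string is accepted by both, and the intersection is empty.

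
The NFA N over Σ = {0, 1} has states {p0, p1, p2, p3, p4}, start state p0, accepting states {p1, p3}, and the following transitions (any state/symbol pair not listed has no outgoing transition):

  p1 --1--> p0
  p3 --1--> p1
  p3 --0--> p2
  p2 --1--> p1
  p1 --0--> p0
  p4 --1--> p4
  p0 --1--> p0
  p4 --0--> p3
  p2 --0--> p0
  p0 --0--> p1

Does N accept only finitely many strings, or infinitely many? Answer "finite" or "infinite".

infinite

State p0 is reachable from the start and can reach an accepting state, and it lies on the cycle p0 → p0.
Traversing that cycle any number of times yields accepted strings of unbounded length, so the language is infinite.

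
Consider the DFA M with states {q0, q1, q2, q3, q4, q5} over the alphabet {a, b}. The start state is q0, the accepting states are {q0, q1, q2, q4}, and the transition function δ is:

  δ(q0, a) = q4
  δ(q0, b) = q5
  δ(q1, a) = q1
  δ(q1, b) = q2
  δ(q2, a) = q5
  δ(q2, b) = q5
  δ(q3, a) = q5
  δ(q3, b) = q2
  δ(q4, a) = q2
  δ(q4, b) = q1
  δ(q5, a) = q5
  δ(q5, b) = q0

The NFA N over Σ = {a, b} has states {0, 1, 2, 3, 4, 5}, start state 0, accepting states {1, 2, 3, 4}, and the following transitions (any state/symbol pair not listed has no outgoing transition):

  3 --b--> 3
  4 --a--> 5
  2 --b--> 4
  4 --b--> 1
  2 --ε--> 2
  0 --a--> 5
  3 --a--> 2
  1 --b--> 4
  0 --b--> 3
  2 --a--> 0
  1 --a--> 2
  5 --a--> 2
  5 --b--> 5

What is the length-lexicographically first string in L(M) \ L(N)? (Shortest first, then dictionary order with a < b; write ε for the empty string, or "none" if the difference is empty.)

ε

The empty string ε is accepted by M but not by N.
Since ε is the unique shortest string, it is the required witness.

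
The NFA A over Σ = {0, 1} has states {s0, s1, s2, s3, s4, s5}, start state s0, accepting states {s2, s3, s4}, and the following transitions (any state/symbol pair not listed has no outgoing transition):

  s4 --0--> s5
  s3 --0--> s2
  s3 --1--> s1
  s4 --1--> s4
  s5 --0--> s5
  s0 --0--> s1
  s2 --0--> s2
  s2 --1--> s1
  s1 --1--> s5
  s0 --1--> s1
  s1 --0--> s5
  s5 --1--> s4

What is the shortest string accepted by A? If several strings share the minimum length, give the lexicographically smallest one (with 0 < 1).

A breadth-first search from s0 reaches an accepting state first via the path s0 → s1 → s5 → s4 on input 001.
No string of length < 3 is accepted (BFS exhausts all shorter strings without reaching an accepting state), and 001 is the lexicographically least accepting string of length 3.

001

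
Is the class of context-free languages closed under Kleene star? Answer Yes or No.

If S₁ is the start symbol of a grammar for L, the grammar with new start symbol S and productions S → S₁S | ε generates L*.
So the context-free languages are closed under Kleene star.

Yes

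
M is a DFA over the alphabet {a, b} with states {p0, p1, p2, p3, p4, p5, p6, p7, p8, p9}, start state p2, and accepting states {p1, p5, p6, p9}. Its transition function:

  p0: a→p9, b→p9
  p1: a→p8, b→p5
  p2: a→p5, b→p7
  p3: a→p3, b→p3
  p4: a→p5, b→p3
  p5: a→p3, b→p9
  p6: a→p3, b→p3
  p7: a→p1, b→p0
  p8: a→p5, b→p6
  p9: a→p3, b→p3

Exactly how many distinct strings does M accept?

10

The useful subgraph on states {p0, p1, p2, p5, p6, p7, p8, p9} is acyclic, so L(M) is finite; the longest accepting path visits 6 useful states, giving maximum string length 5.
Counting accepting paths from p2 by length: 1 of length 1, 2 of length 2, 3 of length 3, 3 of length 4, 1 of length 5. Total 10.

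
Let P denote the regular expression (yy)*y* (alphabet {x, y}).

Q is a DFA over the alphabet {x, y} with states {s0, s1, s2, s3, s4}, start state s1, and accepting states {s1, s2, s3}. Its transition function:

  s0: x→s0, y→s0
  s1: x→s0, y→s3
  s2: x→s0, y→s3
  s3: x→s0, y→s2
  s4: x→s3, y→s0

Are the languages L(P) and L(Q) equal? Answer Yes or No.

Converting the expression P to a DFA (subset construction, then merging equivalent states) gives the minimal DFA with states {p0, p1}, start state p0, accepting states {p0} and transitions p0: x→p1, y→p0; p1: x→p1, y→p1.
Exploring the product automaton P × Q from the start pair (p0, s1), following both machines on each input symbol, reaches 4 state pairs: (p0, s1), (p1, s0), (p0, s3), (p0, s2).
P accepts in {p0} and Q accepts in {s1, s2, s3}. In every reachable pair the two components are either both accepting — (p0, s1), (p0, s3), (p0, s2) — or both non-accepting, so no string is accepted by exactly one of the machines: L(P) \ L(Q) and L(Q) \ L(P) are both empty.
Hence every string is accepted by P iff it is accepted by Q, and the two languages coincide.

Yes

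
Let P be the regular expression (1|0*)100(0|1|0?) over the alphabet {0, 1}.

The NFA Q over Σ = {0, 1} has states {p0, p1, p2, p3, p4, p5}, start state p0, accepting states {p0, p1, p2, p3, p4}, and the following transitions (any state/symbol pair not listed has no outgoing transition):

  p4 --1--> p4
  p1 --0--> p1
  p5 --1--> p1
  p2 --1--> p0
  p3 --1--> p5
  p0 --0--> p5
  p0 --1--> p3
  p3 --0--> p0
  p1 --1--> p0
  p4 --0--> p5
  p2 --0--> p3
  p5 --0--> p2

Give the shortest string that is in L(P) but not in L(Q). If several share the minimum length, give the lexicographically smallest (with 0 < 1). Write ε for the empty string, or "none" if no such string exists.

The string 100 is accepted by P but not by Q.
No shorter string lies in the difference, and 100 is the lexicographically first length-3 string in L(P) \ L(Q).

100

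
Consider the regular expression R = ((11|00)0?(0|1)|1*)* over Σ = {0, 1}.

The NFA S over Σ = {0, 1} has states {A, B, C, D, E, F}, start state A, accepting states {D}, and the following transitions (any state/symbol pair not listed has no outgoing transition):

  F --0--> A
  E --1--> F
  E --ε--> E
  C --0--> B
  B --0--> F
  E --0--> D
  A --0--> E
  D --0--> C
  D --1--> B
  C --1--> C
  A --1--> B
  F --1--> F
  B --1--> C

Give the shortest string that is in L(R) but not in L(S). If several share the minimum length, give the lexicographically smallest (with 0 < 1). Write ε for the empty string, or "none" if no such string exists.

The empty string ε is accepted by R but not by S.
Since ε is the unique shortest string, it is the required witness.

ε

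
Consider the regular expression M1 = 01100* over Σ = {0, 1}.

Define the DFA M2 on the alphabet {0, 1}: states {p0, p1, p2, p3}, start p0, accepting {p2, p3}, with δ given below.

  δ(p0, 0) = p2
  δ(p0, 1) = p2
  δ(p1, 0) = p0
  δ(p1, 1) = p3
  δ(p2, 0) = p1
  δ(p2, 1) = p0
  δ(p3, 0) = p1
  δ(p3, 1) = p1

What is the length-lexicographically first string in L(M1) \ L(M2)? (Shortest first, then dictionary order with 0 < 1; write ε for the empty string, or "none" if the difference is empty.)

0110

The string 0110 is accepted by M1 but not by M2.
No shorter string lies in the difference, and 0110 is the lexicographically first length-4 string in L(M1) \ L(M2).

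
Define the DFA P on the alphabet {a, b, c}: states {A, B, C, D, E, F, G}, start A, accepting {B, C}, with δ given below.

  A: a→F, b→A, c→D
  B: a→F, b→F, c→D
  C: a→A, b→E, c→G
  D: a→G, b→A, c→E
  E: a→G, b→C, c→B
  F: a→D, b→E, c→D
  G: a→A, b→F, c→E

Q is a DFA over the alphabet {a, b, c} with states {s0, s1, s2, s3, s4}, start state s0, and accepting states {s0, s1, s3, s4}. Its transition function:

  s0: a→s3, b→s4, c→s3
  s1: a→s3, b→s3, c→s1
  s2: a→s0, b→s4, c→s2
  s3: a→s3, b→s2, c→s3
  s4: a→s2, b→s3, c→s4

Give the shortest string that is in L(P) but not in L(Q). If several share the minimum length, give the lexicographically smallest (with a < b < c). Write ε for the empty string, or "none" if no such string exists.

The string abc is accepted by P but not by Q.
No shorter string lies in the difference, and abc is the lexicographically first length-3 string in L(P) \ L(Q).

abc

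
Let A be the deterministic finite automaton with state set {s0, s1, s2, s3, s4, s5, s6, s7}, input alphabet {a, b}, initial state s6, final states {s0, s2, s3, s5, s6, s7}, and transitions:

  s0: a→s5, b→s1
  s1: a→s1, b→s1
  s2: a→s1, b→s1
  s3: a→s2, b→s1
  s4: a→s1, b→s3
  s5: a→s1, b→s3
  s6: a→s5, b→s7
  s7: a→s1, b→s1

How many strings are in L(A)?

The useful subgraph on states {s2, s3, s5, s6, s7} is acyclic, so L(A) is finite; the longest accepting path visits 4 useful states, giving maximum string length 3.
Counting accepting paths from s6 by length: 1 of length 0, 2 of length 1, 1 of length 2, 1 of length 3. Total 5.

5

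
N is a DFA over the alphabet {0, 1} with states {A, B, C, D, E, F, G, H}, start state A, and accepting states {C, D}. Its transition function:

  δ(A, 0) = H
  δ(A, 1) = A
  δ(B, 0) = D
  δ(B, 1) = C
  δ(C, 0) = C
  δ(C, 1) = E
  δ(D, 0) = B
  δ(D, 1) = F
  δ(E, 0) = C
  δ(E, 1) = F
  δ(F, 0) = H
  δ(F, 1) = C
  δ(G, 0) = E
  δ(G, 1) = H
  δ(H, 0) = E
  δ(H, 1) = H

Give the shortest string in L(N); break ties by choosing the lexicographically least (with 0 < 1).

000

A breadth-first search from A reaches an accepting state first via the path A → H → E → C on input 000.
No string of length < 3 is accepted (BFS exhausts all shorter strings without reaching an accepting state), and 000 is the lexicographically least accepting string of length 3.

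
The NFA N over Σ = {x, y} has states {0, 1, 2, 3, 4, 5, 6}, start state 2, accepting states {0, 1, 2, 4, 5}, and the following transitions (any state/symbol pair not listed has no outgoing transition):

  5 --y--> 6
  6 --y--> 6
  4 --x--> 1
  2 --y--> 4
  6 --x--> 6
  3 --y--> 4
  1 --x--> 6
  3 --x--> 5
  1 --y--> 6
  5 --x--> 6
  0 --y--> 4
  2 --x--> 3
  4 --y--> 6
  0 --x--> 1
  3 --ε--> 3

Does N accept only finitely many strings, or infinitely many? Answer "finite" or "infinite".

The useful states (reachable from 2 and able to reach an accepting state) are {1, 2, 3, 4, 5}.
Restricted to these states the transition graph has no cycle, so every accepting path has bounded length and L is finite.

finite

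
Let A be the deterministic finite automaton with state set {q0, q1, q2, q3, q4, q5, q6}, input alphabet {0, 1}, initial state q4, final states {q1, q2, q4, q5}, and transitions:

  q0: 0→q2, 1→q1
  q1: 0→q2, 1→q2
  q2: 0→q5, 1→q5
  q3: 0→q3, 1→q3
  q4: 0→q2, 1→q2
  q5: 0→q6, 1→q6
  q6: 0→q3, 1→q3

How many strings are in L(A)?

7

The useful subgraph on states {q2, q4, q5} is acyclic, so L(A) is finite; the longest accepting path visits 3 useful states, giving maximum string length 2.
Counting accepting paths from q4 by length: 1 of length 0, 2 of length 1, 4 of length 2. Total 7.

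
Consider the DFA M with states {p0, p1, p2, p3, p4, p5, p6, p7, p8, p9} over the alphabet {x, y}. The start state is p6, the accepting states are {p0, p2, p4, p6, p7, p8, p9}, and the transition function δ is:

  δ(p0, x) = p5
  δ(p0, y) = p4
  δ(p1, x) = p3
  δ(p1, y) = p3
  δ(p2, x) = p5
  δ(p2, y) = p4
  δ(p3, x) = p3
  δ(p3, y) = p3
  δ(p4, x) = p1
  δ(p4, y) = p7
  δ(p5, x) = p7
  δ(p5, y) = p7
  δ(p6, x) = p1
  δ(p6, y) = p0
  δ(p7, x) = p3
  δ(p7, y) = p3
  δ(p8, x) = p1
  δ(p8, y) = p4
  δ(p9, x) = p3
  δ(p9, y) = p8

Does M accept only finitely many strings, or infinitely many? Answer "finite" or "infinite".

The useful states (reachable from p6 and able to reach an accepting state) are {p0, p4, p5, p6, p7}.
Restricted to these states the transition graph has no cycle, so every accepting path has bounded length and L is finite.

finite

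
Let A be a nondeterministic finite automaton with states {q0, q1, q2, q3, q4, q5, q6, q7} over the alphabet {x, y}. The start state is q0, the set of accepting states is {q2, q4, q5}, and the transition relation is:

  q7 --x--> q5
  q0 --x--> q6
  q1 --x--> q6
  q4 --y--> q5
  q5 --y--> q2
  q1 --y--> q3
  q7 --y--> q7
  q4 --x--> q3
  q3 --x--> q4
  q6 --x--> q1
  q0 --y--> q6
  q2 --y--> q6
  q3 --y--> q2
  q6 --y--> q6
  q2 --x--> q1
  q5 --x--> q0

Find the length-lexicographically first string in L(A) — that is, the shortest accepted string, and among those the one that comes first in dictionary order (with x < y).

A breadth-first search from q0 reaches an accepting state first via the path q0 → q6 → q1 → q3 → q4 on input xxyx.
No string of length < 4 is accepted (BFS exhausts all shorter strings without reaching an accepting state), and xxyx is the lexicographically least accepting string of length 4.

xxyx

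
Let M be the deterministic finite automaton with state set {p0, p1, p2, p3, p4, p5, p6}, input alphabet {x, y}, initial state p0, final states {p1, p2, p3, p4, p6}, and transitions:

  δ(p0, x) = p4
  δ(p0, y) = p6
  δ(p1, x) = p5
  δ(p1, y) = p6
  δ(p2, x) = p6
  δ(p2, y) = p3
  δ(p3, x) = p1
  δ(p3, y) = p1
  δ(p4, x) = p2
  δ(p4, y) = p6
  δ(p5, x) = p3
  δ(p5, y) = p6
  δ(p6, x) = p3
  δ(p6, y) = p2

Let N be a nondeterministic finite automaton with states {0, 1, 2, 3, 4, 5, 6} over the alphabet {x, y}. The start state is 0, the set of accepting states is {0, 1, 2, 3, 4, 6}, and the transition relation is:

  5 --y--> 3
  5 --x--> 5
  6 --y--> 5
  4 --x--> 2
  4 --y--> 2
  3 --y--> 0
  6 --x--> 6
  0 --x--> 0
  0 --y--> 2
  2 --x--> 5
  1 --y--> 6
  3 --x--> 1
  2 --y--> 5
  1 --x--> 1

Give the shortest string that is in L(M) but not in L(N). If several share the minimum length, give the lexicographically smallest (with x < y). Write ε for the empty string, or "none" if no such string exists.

yx

The string yx is accepted by M but not by N.
No shorter string lies in the difference, and yx is the lexicographically first length-2 string in L(M) \ L(N).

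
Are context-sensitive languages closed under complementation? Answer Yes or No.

Yes

The context-sensitive languages are exactly NSPACE(n), and by the Immerman–Szelepcsényi theorem nondeterministic space classes (from log n up) are closed under complement.
So the context-sensitive languages are closed under complement.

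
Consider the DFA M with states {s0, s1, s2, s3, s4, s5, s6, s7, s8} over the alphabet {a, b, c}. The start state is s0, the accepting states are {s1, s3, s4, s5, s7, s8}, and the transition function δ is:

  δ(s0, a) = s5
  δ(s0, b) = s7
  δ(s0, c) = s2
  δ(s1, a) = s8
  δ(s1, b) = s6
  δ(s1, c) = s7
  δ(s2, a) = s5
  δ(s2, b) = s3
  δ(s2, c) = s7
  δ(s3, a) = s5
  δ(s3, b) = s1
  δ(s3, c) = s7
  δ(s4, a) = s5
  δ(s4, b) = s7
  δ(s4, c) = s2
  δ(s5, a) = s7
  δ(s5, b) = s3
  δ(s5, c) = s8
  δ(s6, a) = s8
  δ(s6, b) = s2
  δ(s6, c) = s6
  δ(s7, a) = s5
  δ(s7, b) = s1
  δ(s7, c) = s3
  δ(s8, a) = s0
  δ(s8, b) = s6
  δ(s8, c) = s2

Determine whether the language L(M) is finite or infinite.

State s0 is reachable from the start and can reach an accepting state, and it lies on the cycle s0 → s2 → s3 → s1 → s8 → s0.
Traversing that cycle any number of times yields accepted strings of unbounded length, so the language is infinite.

infinite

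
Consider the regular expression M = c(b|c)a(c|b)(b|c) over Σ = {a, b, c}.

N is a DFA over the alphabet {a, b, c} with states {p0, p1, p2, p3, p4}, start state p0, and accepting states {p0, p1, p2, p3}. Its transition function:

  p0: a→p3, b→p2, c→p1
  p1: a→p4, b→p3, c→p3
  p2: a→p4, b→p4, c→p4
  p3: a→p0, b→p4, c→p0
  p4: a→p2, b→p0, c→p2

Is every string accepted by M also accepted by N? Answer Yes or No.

No

The string cbabb is in L(M) but not in L(N).
So L(M) ⊄ L(N).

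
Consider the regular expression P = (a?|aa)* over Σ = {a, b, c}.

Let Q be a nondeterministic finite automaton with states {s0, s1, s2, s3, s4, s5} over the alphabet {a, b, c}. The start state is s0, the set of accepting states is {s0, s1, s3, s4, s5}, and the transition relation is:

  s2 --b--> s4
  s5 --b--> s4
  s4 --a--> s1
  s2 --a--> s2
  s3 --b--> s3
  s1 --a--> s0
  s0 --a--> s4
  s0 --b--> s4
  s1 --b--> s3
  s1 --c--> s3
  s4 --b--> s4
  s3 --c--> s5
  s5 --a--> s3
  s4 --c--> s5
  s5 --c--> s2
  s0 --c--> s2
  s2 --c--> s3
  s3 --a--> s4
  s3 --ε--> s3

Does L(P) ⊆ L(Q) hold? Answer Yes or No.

Converting the expression P to a DFA (subset construction, then merging equivalent states) gives the minimal DFA with states {p0, p1}, start state p0, accepting states {p0} and transitions p0: a→p0, b→p1, c→p1; p1: a→p1, b→p1, c→p1.
Exploring the product automaton P × Q from the start pair (p0, s0), following both machines on each input symbol, reaches 9 state pairs: (p0, s0), (p0, s4), (p1, s4), (p1, s2), (p0, s1), (p1, s5), (p1, s1), (p1, s3), (p1, s0).
P accepts in {p0} and Q accepts in {s0, s1, s3, s4, s5}. The reachable pairs whose P-component is accepting are (p0, s0), (p0, s4), (p0, s1); in each of them the Q-component is accepting too, so the product for L(P) \ L(Q) (P-component accepting, Q-component rejecting) has no reachable accepting pair and the difference is empty.
Hence every string in L(P) is also in L(Q).

Yes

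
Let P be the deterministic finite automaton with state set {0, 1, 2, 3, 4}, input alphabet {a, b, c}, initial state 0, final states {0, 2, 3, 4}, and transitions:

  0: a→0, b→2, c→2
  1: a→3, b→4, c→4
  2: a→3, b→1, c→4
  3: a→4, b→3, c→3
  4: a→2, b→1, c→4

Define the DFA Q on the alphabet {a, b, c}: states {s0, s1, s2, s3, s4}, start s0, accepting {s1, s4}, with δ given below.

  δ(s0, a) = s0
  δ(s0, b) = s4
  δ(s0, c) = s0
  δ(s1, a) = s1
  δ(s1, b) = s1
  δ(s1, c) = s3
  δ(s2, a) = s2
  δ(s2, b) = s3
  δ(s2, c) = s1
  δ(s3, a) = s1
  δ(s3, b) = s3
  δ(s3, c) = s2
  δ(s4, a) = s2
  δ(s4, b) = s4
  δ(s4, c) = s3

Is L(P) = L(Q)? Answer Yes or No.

No

The empty string ε is accepted by P but rejected by Q.
So L(P) ≠ L(Q).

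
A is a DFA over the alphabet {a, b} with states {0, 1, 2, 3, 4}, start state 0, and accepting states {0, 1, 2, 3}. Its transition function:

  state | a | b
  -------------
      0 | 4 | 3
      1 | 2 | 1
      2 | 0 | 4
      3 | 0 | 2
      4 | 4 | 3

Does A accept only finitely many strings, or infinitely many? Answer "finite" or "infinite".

State 0 is reachable from the start and can reach an accepting state, and it lies on the cycle 0 → 3 → 0.
Traversing that cycle any number of times yields accepted strings of unbounded length, so the language is infinite.

infinite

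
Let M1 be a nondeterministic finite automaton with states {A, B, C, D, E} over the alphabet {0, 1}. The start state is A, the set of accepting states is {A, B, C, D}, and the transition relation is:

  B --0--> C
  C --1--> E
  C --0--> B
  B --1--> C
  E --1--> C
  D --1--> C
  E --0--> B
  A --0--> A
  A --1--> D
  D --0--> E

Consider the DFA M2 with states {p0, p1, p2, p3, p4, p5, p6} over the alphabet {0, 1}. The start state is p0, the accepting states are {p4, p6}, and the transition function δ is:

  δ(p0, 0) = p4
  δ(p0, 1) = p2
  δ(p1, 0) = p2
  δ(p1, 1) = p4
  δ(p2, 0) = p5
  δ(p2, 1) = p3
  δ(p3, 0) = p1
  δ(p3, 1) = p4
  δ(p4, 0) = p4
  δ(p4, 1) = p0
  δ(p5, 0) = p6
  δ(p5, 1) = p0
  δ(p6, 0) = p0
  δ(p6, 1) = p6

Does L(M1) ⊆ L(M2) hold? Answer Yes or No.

The empty string ε is in L(M1) but not in L(M2).
So L(M1) ⊄ L(M2).

No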